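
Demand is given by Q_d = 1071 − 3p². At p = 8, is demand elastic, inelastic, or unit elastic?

At p = 8, Q_d = 879.
dQ_d/dp = −2·3·p = −48.
Point elasticity E = (dQ_d/dp)·(p/Q_d) = -48 × 8/879 ≈ -0.437.
|E| ≈ 0.437 < 1, so demand is inelastic.

inelastic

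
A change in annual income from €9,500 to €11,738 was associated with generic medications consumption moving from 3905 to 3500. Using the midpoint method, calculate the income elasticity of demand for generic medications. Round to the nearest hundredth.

%ΔQ = (3500 − 3905)/[(3905+3500)/2] = -405/3702.5 ≈ -0.1094.
%ΔY = (11,738 − 9,500)/[(9,500+11,738)/2] = 2238/10619 ≈ 0.2108.
E_I = %ΔQ/%ΔY ≈ -0.52.
E_I < 0: inferior good.

-0.52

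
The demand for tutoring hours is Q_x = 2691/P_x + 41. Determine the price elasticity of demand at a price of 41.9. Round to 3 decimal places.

At P_x = 41.9, Q_x = 105.2243.
dQ_x/dP_x = −2691/P_x² = −1.5328.
Point elasticity E = (dQ_x/dP_x)·(P_x/Q_x) = -1.5328 × 41.9/105.2243 ≈ -0.610.
|E| < 1, so demand is inelastic at this price.

-0.610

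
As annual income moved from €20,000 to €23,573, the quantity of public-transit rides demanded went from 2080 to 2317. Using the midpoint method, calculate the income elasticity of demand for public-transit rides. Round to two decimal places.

0.66

%ΔQ = (2317 − 2080)/[(2080+2317)/2] = 237/2198.5 ≈ 0.1078.
%ΔI = (23,573 − 20,000)/[(20,000+23,573)/2] = 3573/21786.5 ≈ 0.1640.
E_I = %ΔQ/%ΔI ≈ 0.66.
E_I ∈ (0,1): normal good (necessity).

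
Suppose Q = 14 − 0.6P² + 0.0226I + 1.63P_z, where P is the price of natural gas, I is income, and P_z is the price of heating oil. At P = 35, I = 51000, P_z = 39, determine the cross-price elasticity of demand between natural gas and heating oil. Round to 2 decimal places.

0.13

Evaluating quantity at (P, I, P_z) gives Q = 14 − 0.6(35)² + 0.0226(51000) + 1.63(39) = 14 − 735 + 1152.6 + 63.57 = 495.17.
∂Q/∂P_z = +1.63, so E_xy = 1.63·(39/495.17) ≈ 0.13.
E_xy > 0: the goods are substitutes.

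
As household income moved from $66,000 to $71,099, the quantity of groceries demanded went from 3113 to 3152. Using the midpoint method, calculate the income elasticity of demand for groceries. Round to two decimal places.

0.17

%ΔQ = (3152 − 3113)/[(3113+3152)/2] = 39/3132.5 ≈ 0.0125.
%ΔM = (71,099 − 66,000)/[(66,000+71,099)/2] = 5099/68549.5 ≈ 0.0744.
E_I = %ΔQ/%ΔM ≈ 0.17.
E_I ∈ (0,1): normal good (necessity).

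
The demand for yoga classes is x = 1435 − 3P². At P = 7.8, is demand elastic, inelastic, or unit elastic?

At P = 7.8, x = 1252.48.
dx/dP = −2·3·P = −46.8.
Point elasticity E = (dx/dP)·(P/x) = -46.8 × 7.8/1252.48 ≈ -0.291.
|E| ≈ 0.291 < 1, so demand is inelastic.

inelastic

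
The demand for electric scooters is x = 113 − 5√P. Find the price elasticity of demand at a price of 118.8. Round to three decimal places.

-0.466

At P = 118.8, x = 58.5023.
dx/dP = −5/(2√P) = −5/(2·10.8995).
Point elasticity E = (dx/dP)·(P/x) = -0.2294 × 118.8/58.5023 ≈ -0.466.
|E| < 1, so demand is inelastic at this price.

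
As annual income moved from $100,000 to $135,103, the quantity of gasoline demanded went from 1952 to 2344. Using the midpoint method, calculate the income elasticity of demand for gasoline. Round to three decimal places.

0.611

%ΔQ = (2344 − 1952)/[(1952+2344)/2] = 392/2148 ≈ 0.1825.
%ΔY = (135,103 − 100,000)/[(100,000+135,103)/2] = 35103/117551.5 ≈ 0.2986.
E_I = %ΔQ/%ΔY ≈ 0.611.
E_I ∈ (0,1): normal good (necessity).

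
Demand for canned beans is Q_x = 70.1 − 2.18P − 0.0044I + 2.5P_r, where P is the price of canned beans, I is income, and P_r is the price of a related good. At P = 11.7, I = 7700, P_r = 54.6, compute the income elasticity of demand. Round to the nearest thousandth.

-0.230

Evaluating quantity at (P, I, P_r) gives Q_x = 70.1 − 2.18(11.7) − 0.0044(7700) + 2.5(54.6) = 70.1 − 25.506 − 33.88 + 136.5 = 147.214.
∂Q_x/∂I = −0.0044, so E_I = -0.0044·(7700/147.214) ≈ -0.230.
E_I < 0: inferior good.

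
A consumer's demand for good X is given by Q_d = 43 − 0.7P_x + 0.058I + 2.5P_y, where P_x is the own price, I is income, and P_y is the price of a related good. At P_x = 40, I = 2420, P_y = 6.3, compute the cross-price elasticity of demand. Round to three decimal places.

0.092

At the given point, Q_d = 43 − 0.7(40) + 0.058(2420) + 2.5(6.3) = 43 − 28 + 140.36 + 15.75 = 171.11.
∂Q_d/∂P_y = +2.5, so E_xy = 2.5·(6.3/171.11) ≈ 0.092.
E_xy > 0: the goods are substitutes.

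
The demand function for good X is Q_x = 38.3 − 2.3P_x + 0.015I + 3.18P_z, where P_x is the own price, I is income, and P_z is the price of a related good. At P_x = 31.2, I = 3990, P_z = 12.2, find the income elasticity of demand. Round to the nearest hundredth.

0.92

Substituting, Q_x = 38.3 − 2.3(31.2) + 0.015(3990) + 3.18(12.2) = 38.3 − 71.76 + 59.85 + 38.796 = 65.186.
∂Q_x/∂I = +0.015, so E_I = 0.015·(3990/65.186) ≈ 0.92.
E_I ∈ (0,1): normal good (necessity).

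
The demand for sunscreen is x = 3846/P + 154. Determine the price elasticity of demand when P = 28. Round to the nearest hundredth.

At P = 28, x = 291.3571.
dx/dP = −3846/P² = −4.9056.
Point elasticity E = (dx/dP)·(P/x) = -4.9056 × 28/291.3571 ≈ -0.47.
|E| < 1, so demand is inelastic at this price.

-0.47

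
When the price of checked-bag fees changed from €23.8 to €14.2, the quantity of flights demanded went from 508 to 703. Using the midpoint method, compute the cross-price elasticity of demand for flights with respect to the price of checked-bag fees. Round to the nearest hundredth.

-0.64

%ΔQ_x = (703 − 508)/[(508+703)/2] = 195/605.5 ≈ 0.3220.
%ΔP_y = (14.2 − 23.8)/[(23.8+14.2)/2] ≈ -0.5053.
E_xy = 0.3220/-0.5053 ≈ -0.64.
E_xy < 0, so flights and checked-bag fees are complements.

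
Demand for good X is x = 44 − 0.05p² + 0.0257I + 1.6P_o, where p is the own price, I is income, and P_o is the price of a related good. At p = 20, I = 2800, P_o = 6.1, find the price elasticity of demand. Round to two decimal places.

x = 44 − 0.05(20)² + 0.0257(2800) + 1.6(6.1) = 44 − 20 + 71.96 + 9.76 = 105.72.
∂x/∂p = −2·0.05·p = -2, so E_p = -2·(20/105.72) ≈ -0.38.
|E_p| < 1: demand is inelastic.

-0.38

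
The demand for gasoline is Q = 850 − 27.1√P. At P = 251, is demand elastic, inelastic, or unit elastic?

At P = 251, Q = 420.6553.
dQ/dP = −27.1/(2√P) = −27.1/(2·15.843).
Point elasticity E = (dQ/dP)·(P/Q) = -0.8553 × 251/420.6553 ≈ -0.510.
|E| ≈ 0.510 < 1, so demand is inelastic.

inelastic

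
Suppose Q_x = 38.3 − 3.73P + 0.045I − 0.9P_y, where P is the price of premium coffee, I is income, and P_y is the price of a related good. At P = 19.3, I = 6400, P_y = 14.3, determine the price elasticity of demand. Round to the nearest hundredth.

-0.30

Substituting, Q_x = 38.3 − 3.73(19.3) + 0.045(6400) − 0.9(14.3) = 38.3 − 71.989 + 288 − 12.87 = 241.441.
∂Q_x/∂P = −3.73, so E_p = (−3.73)·(19.3/241.441) ≈ -0.30.
|E_p| < 1: demand is inelastic.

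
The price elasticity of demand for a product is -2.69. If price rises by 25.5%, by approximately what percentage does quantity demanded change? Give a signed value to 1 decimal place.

-68.6

%ΔQ ≈ E × %ΔP = (-2.69) × (25.5%) ≈ -68.6%.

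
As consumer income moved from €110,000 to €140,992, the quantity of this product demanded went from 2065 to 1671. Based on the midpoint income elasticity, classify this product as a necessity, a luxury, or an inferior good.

inferior

%ΔQ = (1671 − 2065)/[(2065+1671)/2] = -394/1868 ≈ -0.2109.
%ΔI = (140,992 − 110,000)/[(110,000+140,992)/2] = 30992/125496 ≈ 0.2470.
E_I = %ΔQ/%ΔI ≈ -0.854.
E_I < 0: inferior good.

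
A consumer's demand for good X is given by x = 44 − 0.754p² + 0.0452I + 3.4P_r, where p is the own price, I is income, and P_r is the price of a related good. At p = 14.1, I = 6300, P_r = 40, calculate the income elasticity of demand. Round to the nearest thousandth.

0.904

At the given point, x = 44 − 0.754(14.1)² + 0.0452(6300) + 3.4(40) = 44 − 149.9027 + 284.76 + 136 = 314.8573.
∂x/∂I = +0.0452, so E_I = 0.0452·(6300/314.8573) ≈ 0.904.
E_I ∈ (0,1): normal good (necessity).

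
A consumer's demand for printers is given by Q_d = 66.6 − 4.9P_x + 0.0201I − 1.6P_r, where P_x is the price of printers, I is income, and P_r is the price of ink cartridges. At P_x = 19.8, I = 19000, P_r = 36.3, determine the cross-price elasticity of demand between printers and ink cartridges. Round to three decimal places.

-0.198

Q_d = 66.6 − 4.9(19.8) + 0.0201(19000) − 1.6(36.3) = 66.6 − 97.02 + 381.9 − 58.08 = 293.4.
∂Q_d/∂P_r = −1.6, so E_xy = -1.6·(36.3/293.4) ≈ -0.198.
E_xy < 0: the goods are complements.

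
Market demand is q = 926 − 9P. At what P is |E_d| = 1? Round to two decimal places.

51.44

For linear demand q = a − bP, E = −bP/(a − bP). |E| = 1 ⇒ bP = a − bP ⇒ P = a/(2b).
P = 926/(2·9) ≈ 51.44.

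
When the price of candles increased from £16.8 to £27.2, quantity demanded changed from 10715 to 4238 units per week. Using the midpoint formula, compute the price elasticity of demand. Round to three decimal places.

%Δq = (4238 − 10715)/[(10715 + 4238)/2] = -6477/7476.5 ≈ -0.8663.
%ΔP = (27.2 − 16.8)/[(16.8 + 27.2)/2] = 10.4/22 ≈ 0.4727.
Arc elasticity E = %Δq/%ΔP ≈ -0.8663/0.4727 ≈ -1.833.
|E| > 1: demand is elastic over this range.

-1.833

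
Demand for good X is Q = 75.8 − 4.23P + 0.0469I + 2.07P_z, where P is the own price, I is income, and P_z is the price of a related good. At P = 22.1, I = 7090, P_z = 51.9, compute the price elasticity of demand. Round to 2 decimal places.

-0.22

Q = 75.8 − 4.23(22.1) + 0.0469(7090) + 2.07(51.9) = 75.8 − 93.483 + 332.521 + 107.433 = 422.271.
∂Q/∂P = −4.23, so E_p = (−4.23)·(22.1/422.271) ≈ -0.22.
|E_p| < 1: demand is inelastic.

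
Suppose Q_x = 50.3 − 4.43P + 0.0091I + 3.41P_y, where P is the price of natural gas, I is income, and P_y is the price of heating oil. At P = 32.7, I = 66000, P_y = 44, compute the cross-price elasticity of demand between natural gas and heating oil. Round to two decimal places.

0.23

At the given point, Q_x = 50.3 − 4.43(32.7) + 0.0091(66000) + 3.41(44) = 50.3 − 144.861 + 600.6 + 150.04 = 656.079.
∂Q_x/∂P_y = +3.41, so E_xy = 3.41·(44/656.079) ≈ 0.23.
E_xy > 0: the goods are substitutes.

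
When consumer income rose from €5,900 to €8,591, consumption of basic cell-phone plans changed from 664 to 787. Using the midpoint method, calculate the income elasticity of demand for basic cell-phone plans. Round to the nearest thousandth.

%ΔQ = (787 − 664)/[(664+787)/2] = 123/725.5 ≈ 0.1695.
%ΔI = (8,591 − 5,900)/[(5,900+8,591)/2] = 2691/7245.5 ≈ 0.3714.
E_I = %ΔQ/%ΔI ≈ 0.456.
E_I ∈ (0,1): normal good (necessity).

0.456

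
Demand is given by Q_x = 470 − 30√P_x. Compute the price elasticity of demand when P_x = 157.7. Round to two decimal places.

At P_x = 157.7, Q_x = 93.264.
dQ_x/dP_x = −30/(2√P_x) = −30/(2·12.5579).
Point elasticity E = (dQ_x/dP_x)·(P_x/Q_x) = -1.1945 × 157.7/93.264 ≈ -2.02.
|E| > 1, so demand is elastic at this price.

-2.02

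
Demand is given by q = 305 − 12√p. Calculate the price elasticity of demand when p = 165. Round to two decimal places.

-0.51

At p = 165, q = 150.8572.
dq/dp = −12/(2√p) = −12/(2·12.8452).
Point elasticity E = (dq/dp)·(p/q) = -0.4671 × 165/150.8572 ≈ -0.51.
|E| < 1, so demand is inelastic at this price.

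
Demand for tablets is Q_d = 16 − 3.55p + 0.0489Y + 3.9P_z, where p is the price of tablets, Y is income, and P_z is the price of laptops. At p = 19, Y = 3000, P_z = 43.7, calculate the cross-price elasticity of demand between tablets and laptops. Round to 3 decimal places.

At the given point, Q_d = 16 − 3.55(19) + 0.0489(3000) + 3.9(43.7) = 16 − 67.45 + 146.7 + 170.43 = 265.68.
∂Q_d/∂P_z = +3.9, so E_xy = 3.9·(43.7/265.68) ≈ 0.641.
E_xy > 0: the goods are substitutes.

0.641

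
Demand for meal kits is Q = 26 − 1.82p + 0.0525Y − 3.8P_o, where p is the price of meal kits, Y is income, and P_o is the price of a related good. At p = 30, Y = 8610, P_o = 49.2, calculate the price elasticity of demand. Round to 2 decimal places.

At the given point, Q = 26 − 1.82(30) + 0.0525(8610) − 3.8(49.2) = 26 − 54.6 + 452.025 − 186.96 = 236.465.
∂Q/∂p = −1.82, so E_p = (−1.82)·(30/236.465) ≈ -0.23.
|E_p| < 1: demand is inelastic.

-0.23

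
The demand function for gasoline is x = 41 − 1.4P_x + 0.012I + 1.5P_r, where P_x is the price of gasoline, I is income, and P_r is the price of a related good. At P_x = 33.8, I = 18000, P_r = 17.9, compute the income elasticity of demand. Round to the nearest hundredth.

0.91

First evaluate x: 41 − 1.4(33.8) + 0.012(18000) + 1.5(17.9) = 41 − 47.32 + 216 + 26.85 = 236.53.
∂x/∂I = +0.012, so E_I = 0.012·(18000/236.53) ≈ 0.91.
E_I ∈ (0,1): normal good (necessity).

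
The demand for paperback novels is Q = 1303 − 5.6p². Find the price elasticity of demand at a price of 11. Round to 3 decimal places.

At p = 11, Q = 625.4.
dQ/dp = −2·5.6·p = −123.2.
Point elasticity E = (dQ/dp)·(p/Q) = -123.2 × 11/625.4 ≈ -2.167.
|E| > 1, so demand is elastic at this price.

-2.167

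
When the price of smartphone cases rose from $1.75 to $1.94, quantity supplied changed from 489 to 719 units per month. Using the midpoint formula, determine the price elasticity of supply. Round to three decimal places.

%ΔQ = (719 − 489)/[(489 + 719)/2] = 230/604 ≈ 0.3808.
%ΔP = (1.94 − 1.75)/[(1.75 + 1.94)/2] = 0.19/1.845 ≈ 0.1030.
Arc elasticity E = %ΔQ/%ΔP ≈ 0.3808/0.1030 ≈ 3.698.
|E| > 1: supply is elastic over this range.

3.698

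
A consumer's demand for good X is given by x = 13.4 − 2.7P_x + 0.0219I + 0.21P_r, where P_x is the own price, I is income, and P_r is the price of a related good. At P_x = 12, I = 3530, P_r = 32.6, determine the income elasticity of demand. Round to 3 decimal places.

1.187

x = 13.4 − 2.7(12) + 0.0219(3530) + 0.21(32.6) = 13.4 − 32.4 + 77.307 + 6.846 = 65.153.
∂x/∂I = +0.0219, so E_I = 0.0219·(3530/65.153) ≈ 1.187.
E_I > 1: normal good (luxury).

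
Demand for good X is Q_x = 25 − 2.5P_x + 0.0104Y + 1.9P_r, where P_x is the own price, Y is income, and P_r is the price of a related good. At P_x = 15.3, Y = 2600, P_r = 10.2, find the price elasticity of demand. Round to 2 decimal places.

Substituting, Q_x = 25 − 2.5(15.3) + 0.0104(2600) + 1.9(10.2) = 25 − 38.25 + 27.04 + 19.38 = 33.17.
∂Q_x/∂P_x = −2.5, so E_p = (−2.5)·(15.3/33.17) ≈ -1.15.
|E_p| > 1: demand is elastic.

-1.15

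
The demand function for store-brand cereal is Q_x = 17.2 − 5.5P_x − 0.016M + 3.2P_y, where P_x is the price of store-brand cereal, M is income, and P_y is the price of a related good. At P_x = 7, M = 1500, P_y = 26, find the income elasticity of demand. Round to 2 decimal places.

Evaluating quantity at (P_x, M, P_y) gives Q_x = 17.2 − 5.5(7) − 0.016(1500) + 3.2(26) = 17.2 − 38.5 − 24 + 83.2 = 37.9.
∂Q_x/∂M = −0.016, so E_I = -0.016·(1500/37.9) ≈ -0.63.
E_I < 0: inferior good.

-0.63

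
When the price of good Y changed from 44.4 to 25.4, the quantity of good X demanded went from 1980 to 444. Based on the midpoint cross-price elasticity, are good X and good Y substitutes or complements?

%ΔQ_x = (444 − 1980)/[(1980+444)/2] = -1536/1212 ≈ -1.2673.
%ΔP_y = (25.4 − 44.4)/[(44.4+25.4)/2] ≈ -0.5444.
E_xy = -1.2673/-0.5444 ≈ 2.328.
E_xy > 0, so the goods are substitutes.

substitutes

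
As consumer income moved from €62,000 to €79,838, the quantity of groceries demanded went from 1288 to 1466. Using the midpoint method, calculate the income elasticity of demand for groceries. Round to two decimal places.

%ΔQ = (1466 − 1288)/[(1288+1466)/2] = 178/1377 ≈ 0.1293.
%ΔM = (79,838 − 62,000)/[(62,000+79,838)/2] = 17838/70919 ≈ 0.2515.
E_I = %ΔQ/%ΔM ≈ 0.51.
E_I ∈ (0,1): normal good (necessity).

0.51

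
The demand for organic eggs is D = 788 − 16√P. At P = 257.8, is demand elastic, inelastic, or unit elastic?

At P = 257.8, D = 531.1016.
dD/dP = −16/(2√P) = −16/(2·16.0562).
Point elasticity E = (dD/dP)·(P/D) = -0.4983 × 257.8/531.1016 ≈ -0.242.
|E| ≈ 0.242 < 1, so demand is inelastic.

inelastic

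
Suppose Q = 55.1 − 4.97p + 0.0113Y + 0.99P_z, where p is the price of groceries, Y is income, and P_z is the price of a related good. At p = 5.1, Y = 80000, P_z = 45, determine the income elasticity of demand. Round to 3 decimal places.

Evaluating quantity at (p, Y, P_z) gives Q = 55.1 − 4.97(5.1) + 0.0113(80000) + 0.99(45) = 55.1 − 25.347 + 904 + 44.55 = 978.303.
∂Q/∂Y = +0.0113, so E_I = 0.0113·(80000/978.303) ≈ 0.924.
E_I ∈ (0,1): normal good (necessity).

0.924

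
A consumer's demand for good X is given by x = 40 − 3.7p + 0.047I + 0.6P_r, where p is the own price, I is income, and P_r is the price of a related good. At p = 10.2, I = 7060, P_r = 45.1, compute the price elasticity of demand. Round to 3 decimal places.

First evaluate x: 40 − 3.7(10.2) + 0.047(7060) + 0.6(45.1) = 40 − 37.74 + 331.82 + 27.06 = 361.14.
∂x/∂p = −3.7, so E_p = (−3.7)·(10.2/361.14) ≈ -0.105.
|E_p| < 1: demand is inelastic.

-0.105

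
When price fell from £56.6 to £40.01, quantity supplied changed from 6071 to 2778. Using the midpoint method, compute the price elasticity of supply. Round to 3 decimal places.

%ΔQ = (2778 − 6071)/[(6071 + 2778)/2] = -3293/4424.5 ≈ -0.7443.
%ΔP = (40.01 − 56.6)/[(56.6 + 40.01)/2] = -16.59/48.305 ≈ -0.3434.
Arc elasticity E = %ΔQ/%ΔP ≈ -0.7443/-0.3434 ≈ 2.167.
|E| > 1: supply is elastic over this range.

2.167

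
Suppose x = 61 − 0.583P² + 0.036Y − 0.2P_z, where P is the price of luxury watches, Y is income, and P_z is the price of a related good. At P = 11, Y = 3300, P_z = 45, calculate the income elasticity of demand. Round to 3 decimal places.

1.185

x = 61 − 0.583(11)² + 0.036(3300) − 0.2(45) = 61 − 70.543 + 118.8 − 9 = 100.257.
∂x/∂Y = +0.036, so E_I = 0.036·(3300/100.257) ≈ 1.185.
E_I > 1: normal good (luxury).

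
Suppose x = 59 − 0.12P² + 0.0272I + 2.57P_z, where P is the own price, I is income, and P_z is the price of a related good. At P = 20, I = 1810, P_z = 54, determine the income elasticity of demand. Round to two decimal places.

Evaluating quantity at (P, I, P_z) gives x = 59 − 0.12(20)² + 0.0272(1810) + 2.57(54) = 59 − 48 + 49.232 + 138.78 = 199.012.
∂x/∂I = +0.0272, so E_I = 0.0272·(1810/199.012) ≈ 0.25.
E_I ∈ (0,1): normal good (necessity).

0.25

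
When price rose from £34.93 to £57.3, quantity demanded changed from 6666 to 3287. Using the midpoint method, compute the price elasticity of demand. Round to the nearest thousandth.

%Δq = (3287 − 6666)/[(6666 + 3287)/2] = -3379/4976.5 ≈ -0.6790.
%ΔP = (57.3 − 34.93)/[(34.93 + 57.3)/2] = 22.37/46.115 ≈ 0.4851.
Arc elasticity E = %Δq/%ΔP ≈ -0.6790/0.4851 ≈ -1.400.
|E| > 1: demand is elastic over this range.

-1.400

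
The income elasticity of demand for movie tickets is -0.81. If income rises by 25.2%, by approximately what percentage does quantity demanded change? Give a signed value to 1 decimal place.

-20.4

%ΔQ ≈ E × %ΔI = (-0.81) × (25.2%) ≈ -20.4%.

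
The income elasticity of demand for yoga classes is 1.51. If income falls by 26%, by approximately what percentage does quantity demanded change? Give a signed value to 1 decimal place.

-39.3

%ΔQ ≈ E × %ΔI = (1.51) × (-26%) ≈ -39.3%.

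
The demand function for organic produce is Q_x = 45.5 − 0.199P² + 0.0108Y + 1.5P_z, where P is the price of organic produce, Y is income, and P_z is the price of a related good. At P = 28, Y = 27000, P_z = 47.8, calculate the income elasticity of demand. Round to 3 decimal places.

1.154

Substituting, Q_x = 45.5 − 0.199(28)² + 0.0108(27000) + 1.5(47.8) = 45.5 − 156.016 + 291.6 + 71.7 = 252.784.
∂Q_x/∂Y = +0.0108, so E_I = 0.0108·(27000/252.784) ≈ 1.154.
E_I > 1: normal good (luxury).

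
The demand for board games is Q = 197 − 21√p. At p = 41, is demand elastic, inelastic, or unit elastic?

At p = 41, Q = 62.5344.
dQ/dp = −21/(2√p) = −21/(2·6.4031).
Point elasticity E = (dQ/dp)·(p/Q) = -1.6398 × 41/62.5344 ≈ -1.075.
|E| ≈ 1.075 > 1, so demand is elastic.

elastic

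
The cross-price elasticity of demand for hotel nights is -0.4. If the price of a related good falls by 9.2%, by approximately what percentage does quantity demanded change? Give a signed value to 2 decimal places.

%ΔQ ≈ E × %ΔP_y = (-0.4) × (-9.2%) = 3.68%.

3.68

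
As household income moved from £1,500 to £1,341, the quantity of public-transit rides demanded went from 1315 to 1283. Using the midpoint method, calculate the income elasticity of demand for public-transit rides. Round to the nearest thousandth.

0.220

%ΔQ = (1283 − 1315)/[(1315+1283)/2] = -32/1299 ≈ -0.0246.
%ΔY = (1,341 − 1,500)/[(1,500+1,341)/2] = -159/1420.5 ≈ -0.1119.
E_I = %ΔQ/%ΔY ≈ 0.220.
E_I ∈ (0,1): normal good (necessity).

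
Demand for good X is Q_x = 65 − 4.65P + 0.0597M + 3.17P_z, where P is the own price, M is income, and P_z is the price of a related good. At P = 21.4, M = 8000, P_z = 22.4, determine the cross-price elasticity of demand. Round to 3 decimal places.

First evaluate Q_x: 65 − 4.65(21.4) + 0.0597(8000) + 3.17(22.4) = 65 − 99.51 + 477.6 + 71.008 = 514.098.
∂Q_x/∂P_z = +3.17, so E_xy = 3.17·(22.4/514.098) ≈ 0.138.
E_xy > 0: the goods are substitutes.

0.138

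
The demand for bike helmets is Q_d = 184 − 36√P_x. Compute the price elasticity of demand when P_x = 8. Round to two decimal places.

At P_x = 8, Q_d = 82.1766.
dQ_d/dP_x = −36/(2√P_x) = −36/(2·2.8284).
Point elasticity E = (dQ_d/dP_x)·(P_x/Q_d) = -6.364 × 8/82.1766 ≈ -0.62.
|E| < 1, so demand is inelastic at this price.

-0.62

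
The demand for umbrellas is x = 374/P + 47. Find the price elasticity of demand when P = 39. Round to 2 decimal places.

At P = 39, x = 56.5897.
dx/dP = −374/P² = −0.2459.
Point elasticity E = (dx/dP)·(P/x) = -0.2459 × 39/56.5897 ≈ -0.17.
|E| < 1, so demand is inelastic at this price.

-0.17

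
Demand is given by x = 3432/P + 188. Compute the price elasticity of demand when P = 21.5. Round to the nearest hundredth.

-0.46

At P = 21.5, x = 347.6279.
dx/dP = −3432/P² = −7.4246.
Point elasticity E = (dx/dP)·(P/x) = -7.4246 × 21.5/347.6279 ≈ -0.46.
|E| < 1, so demand is inelastic at this price.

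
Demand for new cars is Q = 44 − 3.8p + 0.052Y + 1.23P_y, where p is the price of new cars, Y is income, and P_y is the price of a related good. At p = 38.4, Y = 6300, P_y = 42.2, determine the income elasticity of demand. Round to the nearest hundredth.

Q = 44 − 3.8(38.4) + 0.052(6300) + 1.23(42.2) = 44 − 145.92 + 327.6 + 51.906 = 277.586.
∂Q/∂Y = +0.052, so E_I = 0.052·(6300/277.586) ≈ 1.18.
E_I > 1: normal good (luxury).

1.18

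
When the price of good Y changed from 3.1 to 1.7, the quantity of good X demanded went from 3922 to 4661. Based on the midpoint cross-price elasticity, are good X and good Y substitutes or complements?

complements

%ΔQ_x = (4661 − 3922)/[(3922+4661)/2] = 739/4291.5 ≈ 0.1722.
%ΔP_y = (1.7 − 3.1)/[(3.1+1.7)/2] ≈ -0.5833.
E_xy = 0.1722/-0.5833 ≈ -0.295.
E_xy < 0, so the goods are complements.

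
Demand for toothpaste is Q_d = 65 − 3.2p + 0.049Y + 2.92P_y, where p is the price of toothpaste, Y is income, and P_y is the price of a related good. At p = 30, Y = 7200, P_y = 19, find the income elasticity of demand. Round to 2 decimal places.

Q_d = 65 − 3.2(30) + 0.049(7200) + 2.92(19) = 65 − 96 + 352.8 + 55.48 = 377.28.
∂Q_d/∂Y = +0.049, so E_I = 0.049·(7200/377.28) ≈ 0.94.
E_I ∈ (0,1): normal good (necessity).

0.94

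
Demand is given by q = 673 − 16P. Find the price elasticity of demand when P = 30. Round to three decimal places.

At P = 30, q = 193.
dq/dP = −16.
Point elasticity E = (dq/dP)·(P/q) = -16 × 30/193 ≈ -2.487.
|E| > 1, so demand is elastic at this price.

-2.487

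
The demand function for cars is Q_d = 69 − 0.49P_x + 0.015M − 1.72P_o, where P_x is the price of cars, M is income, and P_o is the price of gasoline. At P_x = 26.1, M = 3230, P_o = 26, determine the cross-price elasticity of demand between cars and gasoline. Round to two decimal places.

Q_d = 69 − 0.49(26.1) + 0.015(3230) − 1.72(26) = 69 − 12.789 + 48.45 − 44.72 = 59.941.
∂Q_d/∂P_o = −1.72, so E_xy = -1.72·(26/59.941) ≈ -0.75.
E_xy < 0: the goods are complements.

-0.75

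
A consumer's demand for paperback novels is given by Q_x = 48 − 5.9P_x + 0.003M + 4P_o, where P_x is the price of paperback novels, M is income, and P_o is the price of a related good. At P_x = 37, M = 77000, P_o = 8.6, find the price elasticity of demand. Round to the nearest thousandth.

First evaluate Q_x: 48 − 5.9(37) + 0.003(77000) + 4(8.6) = 48 − 218.3 + 231 + 34.4 = 95.1.
∂Q_x/∂P_x = −5.9, so E_p = (−5.9)·(37/95.1) ≈ -2.295.
|E_p| > 1: demand is elastic.

-2.295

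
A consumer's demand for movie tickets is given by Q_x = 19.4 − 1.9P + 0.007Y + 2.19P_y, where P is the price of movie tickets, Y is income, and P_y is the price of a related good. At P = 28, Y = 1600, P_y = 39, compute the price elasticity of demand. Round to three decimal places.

-0.847

First evaluate Q_x: 19.4 − 1.9(28) + 0.007(1600) + 2.19(39) = 19.4 − 53.2 + 11.2 + 85.41 = 62.81.
∂Q_x/∂P = −1.9, so E_p = (−1.9)·(28/62.81) ≈ -0.847.
|E_p| < 1: demand is inelastic.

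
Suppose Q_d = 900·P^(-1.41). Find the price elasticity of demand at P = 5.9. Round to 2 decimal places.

For a Cobb–Douglas (constant-elasticity) form Q_d = A·P^α·…, the elasticity with respect to P equals the exponent α at every point.
Here the exponent on P is -1.41, so the price elasticity of demand is -1.41.

-1.41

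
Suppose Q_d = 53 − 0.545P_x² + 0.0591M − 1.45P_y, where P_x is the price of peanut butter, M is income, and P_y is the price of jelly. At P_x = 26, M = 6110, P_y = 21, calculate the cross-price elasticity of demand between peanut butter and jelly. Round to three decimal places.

At the given point, Q_d = 53 − 0.545(26)² + 0.0591(6110) − 1.45(21) = 53 − 368.42 + 361.101 − 30.45 = 15.231.
∂Q_d/∂P_y = −1.45, so E_xy = -1.45·(21/15.231) ≈ -1.999.
E_xy < 0: the goods are complements.

-1.999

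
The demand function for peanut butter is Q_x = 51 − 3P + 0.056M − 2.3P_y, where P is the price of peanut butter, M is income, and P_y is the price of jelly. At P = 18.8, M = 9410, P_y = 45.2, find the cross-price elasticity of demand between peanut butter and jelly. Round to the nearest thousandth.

-0.249

Q_x = 51 − 3(18.8) + 0.056(9410) − 2.3(45.2) = 51 − 56.4 + 526.96 − 103.96 = 417.6.
∂Q_x/∂P_y = −2.3, so E_xy = -2.3·(45.2/417.6) ≈ -0.249.
E_xy < 0: the goods are complements.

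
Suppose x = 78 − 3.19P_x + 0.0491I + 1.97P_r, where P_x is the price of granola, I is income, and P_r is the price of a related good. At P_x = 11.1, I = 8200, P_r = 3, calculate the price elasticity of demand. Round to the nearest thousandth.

x = 78 − 3.19(11.1) + 0.0491(8200) + 1.97(3) = 78 − 35.409 + 402.62 + 5.91 = 451.121.
∂x/∂P_x = −3.19, so E_p = (−3.19)·(11.1/451.121) ≈ -0.078.
|E_p| < 1: demand is inelastic.

-0.078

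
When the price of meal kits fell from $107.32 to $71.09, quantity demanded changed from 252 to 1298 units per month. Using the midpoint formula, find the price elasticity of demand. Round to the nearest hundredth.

%Δq = (1298 − 252)/[(252 + 1298)/2] = 1046/775 ≈ 1.3497.
%Δp = (71.09 − 107.32)/[(107.32 + 71.09)/2] = -36.23/89.205 ≈ -0.4061.
Arc elasticity E = %Δq/%Δp ≈ 1.3497/-0.4061 ≈ -3.32.
|E| > 1: demand is elastic over this range.

-3.32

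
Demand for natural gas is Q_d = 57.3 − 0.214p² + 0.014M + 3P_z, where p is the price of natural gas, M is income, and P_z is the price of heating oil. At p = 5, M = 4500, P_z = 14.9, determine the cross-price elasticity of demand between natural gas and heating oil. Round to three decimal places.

0.280

At the given point, Q_d = 57.3 − 0.214(5)² + 0.014(4500) + 3(14.9) = 57.3 − 5.35 + 63 + 44.7 = 159.65.
∂Q_d/∂P_z = +3, so E_xy = 3·(14.9/159.65) ≈ 0.280.
E_xy > 0: the goods are substitutes.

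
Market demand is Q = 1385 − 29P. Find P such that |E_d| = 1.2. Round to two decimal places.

26.05

Set −bP/(a − bP) = −1.2 ⇒ bP = 1.2(a − bP) ⇒ bP(1+1.2) = 1.2·a.
P = 1.2·1385/(29·2.2) ≈ 26.05.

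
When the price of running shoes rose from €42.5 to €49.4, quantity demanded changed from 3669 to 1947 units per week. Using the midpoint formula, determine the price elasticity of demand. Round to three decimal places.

%Δq = (1947 − 3669)/[(3669 + 1947)/2] = -1722/2808 ≈ -0.6132.
%ΔP = (49.4 − 42.5)/[(42.5 + 49.4)/2] = 6.9/45.95 ≈ 0.1502.
Arc elasticity E = %Δq/%ΔP ≈ -0.6132/0.1502 ≈ -4.084.
|E| > 1: demand is elastic over this range.

-4.084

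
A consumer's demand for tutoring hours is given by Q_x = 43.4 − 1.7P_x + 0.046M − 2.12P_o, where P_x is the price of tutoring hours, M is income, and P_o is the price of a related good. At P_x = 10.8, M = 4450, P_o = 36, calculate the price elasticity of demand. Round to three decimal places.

First evaluate Q_x: 43.4 − 1.7(10.8) + 0.046(4450) − 2.12(36) = 43.4 − 18.36 + 204.7 − 76.32 = 153.42.
∂Q_x/∂P_x = −1.7, so E_p = (−1.7)·(10.8/153.42) ≈ -0.120.
|E_p| < 1: demand is inelastic.

-0.120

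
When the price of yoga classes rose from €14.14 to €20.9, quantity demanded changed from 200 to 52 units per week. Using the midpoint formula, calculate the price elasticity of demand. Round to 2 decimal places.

-3.04

%Δq = (52 − 200)/[(200 + 52)/2] = -148/126 ≈ -1.1746.
%ΔP = (20.9 − 14.14)/[(14.14 + 20.9)/2] = 6.76/17.52 ≈ 0.3858.
Arc elasticity E = %Δq/%ΔP ≈ -1.1746/0.3858 ≈ -3.04.
|E| > 1: demand is elastic over this range.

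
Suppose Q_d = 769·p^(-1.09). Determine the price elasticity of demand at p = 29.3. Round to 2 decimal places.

-1.09

For a Cobb–Douglas (constant-elasticity) form Q_d = A·p^α·…, the elasticity with respect to p equals the exponent α at every point.
Here the exponent on p is -1.09, so the price elasticity of demand is -1.09.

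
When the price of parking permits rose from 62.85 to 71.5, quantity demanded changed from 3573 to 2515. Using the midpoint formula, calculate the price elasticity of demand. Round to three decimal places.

%Δq = (2515 − 3573)/[(3573 + 2515)/2] = -1058/3044 ≈ -0.3476.
%ΔP = (71.5 − 62.85)/[(62.85 + 71.5)/2] = 8.65/67.175 ≈ 0.1288.
Arc elasticity E = %Δq/%ΔP ≈ -0.3476/0.1288 ≈ -2.699.
|E| > 1: demand is elastic over this range.

-2.699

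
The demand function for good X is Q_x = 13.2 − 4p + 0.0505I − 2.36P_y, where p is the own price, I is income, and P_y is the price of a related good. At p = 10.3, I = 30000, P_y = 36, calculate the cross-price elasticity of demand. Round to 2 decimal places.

Substituting, Q_x = 13.2 − 4(10.3) + 0.0505(30000) − 2.36(36) = 13.2 − 41.2 + 1515 − 84.96 = 1402.04.
∂Q_x/∂P_y = −2.36, so E_xy = -2.36·(36/1402.04) ≈ -0.06.
E_xy < 0: the goods are complements.

-0.06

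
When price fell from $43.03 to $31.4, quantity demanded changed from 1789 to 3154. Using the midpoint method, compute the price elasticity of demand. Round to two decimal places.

-1.77

%ΔQ = (3154 − 1789)/[(1789 + 3154)/2] = 1365/2471.5 ≈ 0.5523.
%ΔP = (31.4 − 43.03)/[(43.03 + 31.4)/2] = -11.63/37.215 ≈ -0.3125.
Arc elasticity E = %ΔQ/%ΔP ≈ 0.5523/-0.3125 ≈ -1.77.
|E| > 1: demand is elastic over this range.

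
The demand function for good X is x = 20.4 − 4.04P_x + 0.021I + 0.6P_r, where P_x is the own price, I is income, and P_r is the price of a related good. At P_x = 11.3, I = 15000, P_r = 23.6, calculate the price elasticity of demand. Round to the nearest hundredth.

-0.15

First evaluate x: 20.4 − 4.04(11.3) + 0.021(15000) + 0.6(23.6) = 20.4 − 45.652 + 315 + 14.16 = 303.908.
∂x/∂P_x = −4.04, so E_p = (−4.04)·(11.3/303.908) ≈ -0.15.
|E_p| < 1: demand is inelastic.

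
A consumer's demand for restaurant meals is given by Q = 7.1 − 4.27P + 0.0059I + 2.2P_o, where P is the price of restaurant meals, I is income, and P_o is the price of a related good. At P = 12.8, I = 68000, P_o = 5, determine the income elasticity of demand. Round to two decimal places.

1.10

Evaluating quantity at (P, I, P_o) gives Q = 7.1 − 4.27(12.8) + 0.0059(68000) + 2.2(5) = 7.1 − 54.656 + 401.2 + 11 = 364.644.
∂Q/∂I = +0.0059, so E_I = 0.0059·(68000/364.644) ≈ 1.10.
E_I > 1: normal good (luxury).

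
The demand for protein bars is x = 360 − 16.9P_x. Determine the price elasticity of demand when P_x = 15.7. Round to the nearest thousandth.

-2.803

At P_x = 15.7, x = 94.67.
dx/dP_x = −16.9.
Point elasticity E = (dx/dP_x)·(P_x/x) = -16.9 × 15.7/94.67 ≈ -2.803.
|E| > 1, so demand is elastic at this price.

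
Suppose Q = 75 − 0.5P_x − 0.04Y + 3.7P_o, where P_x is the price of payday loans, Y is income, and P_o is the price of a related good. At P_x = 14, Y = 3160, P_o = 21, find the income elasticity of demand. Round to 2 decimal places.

-6.55

At the given point, Q = 75 − 0.5(14) − 0.04(3160) + 3.7(21) = 75 − 7 − 126.4 + 77.7 = 19.3.
∂Q/∂Y = −0.04, so E_I = -0.04·(3160/19.3) ≈ -6.55.
E_I < 0: inferior good.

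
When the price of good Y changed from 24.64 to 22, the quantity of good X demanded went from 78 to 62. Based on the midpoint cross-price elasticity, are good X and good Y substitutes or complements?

%ΔQ_x = (62 − 78)/[(78+62)/2] = -16/70 ≈ -0.2286.
%ΔP_y = (22 − 24.64)/[(24.64+22)/2] ≈ -0.1132.
E_xy = -0.2286/-0.1132 ≈ 2.019.
E_xy > 0, so the goods are substitutes.

substitutes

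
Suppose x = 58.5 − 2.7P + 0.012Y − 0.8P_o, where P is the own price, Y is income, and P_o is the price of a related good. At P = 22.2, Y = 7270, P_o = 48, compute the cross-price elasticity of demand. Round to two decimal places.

First evaluate x: 58.5 − 2.7(22.2) + 0.012(7270) − 0.8(48) = 58.5 − 59.94 + 87.24 − 38.4 = 47.4.
∂x/∂P_o = −0.8, so E_xy = -0.8·(48/47.4) ≈ -0.81.
E_xy < 0: the goods are complements.

-0.81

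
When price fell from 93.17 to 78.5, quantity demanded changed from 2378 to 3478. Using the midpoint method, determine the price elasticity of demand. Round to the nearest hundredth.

%ΔQ = (3478 − 2378)/[(2378 + 3478)/2] = 1100/2928 ≈ 0.3757.
%ΔP = (78.5 − 93.17)/[(93.17 + 78.5)/2] = -14.67/85.835 ≈ -0.1709.
Arc elasticity E = %ΔQ/%ΔP ≈ 0.3757/-0.1709 ≈ -2.20.
|E| > 1: demand is elastic over this range.

-2.20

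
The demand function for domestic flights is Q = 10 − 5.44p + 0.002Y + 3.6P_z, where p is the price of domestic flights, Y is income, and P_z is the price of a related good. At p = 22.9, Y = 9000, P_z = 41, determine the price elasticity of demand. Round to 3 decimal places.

Substituting, Q = 10 − 5.44(22.9) + 0.002(9000) + 3.6(41) = 10 − 124.576 + 18 + 147.6 = 51.024.
∂Q/∂p = −5.44, so E_p = (−5.44)·(22.9/51.024) ≈ -2.442.
|E_p| > 1: demand is elastic.

-2.442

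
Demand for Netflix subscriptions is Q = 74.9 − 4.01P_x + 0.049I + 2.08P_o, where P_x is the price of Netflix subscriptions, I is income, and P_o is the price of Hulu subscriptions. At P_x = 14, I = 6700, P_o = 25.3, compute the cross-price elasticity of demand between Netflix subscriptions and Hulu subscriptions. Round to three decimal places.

At the given point, Q = 74.9 − 4.01(14) + 0.049(6700) + 2.08(25.3) = 74.9 − 56.14 + 328.3 + 52.624 = 399.684.
∂Q/∂P_o = +2.08, so E_xy = 2.08·(25.3/399.684) ≈ 0.132.
E_xy > 0: the goods are substitutes.

0.132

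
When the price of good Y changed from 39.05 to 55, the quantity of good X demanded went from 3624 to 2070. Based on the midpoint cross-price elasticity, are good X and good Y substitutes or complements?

complements

%ΔQ_x = (2070 − 3624)/[(3624+2070)/2] = -1554/2847 ≈ -0.5458.
%ΔP_y = (55 − 39.05)/[(39.05+55)/2] ≈ 0.3392.
E_xy = -0.5458/0.3392 ≈ -1.609.
E_xy < 0, so the goods are complements.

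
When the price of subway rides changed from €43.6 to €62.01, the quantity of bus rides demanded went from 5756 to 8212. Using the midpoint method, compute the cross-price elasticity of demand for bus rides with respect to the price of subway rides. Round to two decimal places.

%ΔQ_x = (8212 − 5756)/[(5756+8212)/2] = 2456/6984 ≈ 0.3517.
%ΔP_y = (62.01 − 43.6)/[(43.6+62.01)/2] ≈ 0.3486.
E_xy = 0.3517/0.3486 ≈ 1.01.
E_xy > 0, so bus rides and subway rides are substitutes.

1.01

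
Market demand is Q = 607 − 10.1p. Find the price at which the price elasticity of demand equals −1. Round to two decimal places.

30.05

For linear demand Q = a − bp, E = −bp/(a − bp). |E| = 1 ⇒ bp = a − bp ⇒ p = a/(2b).
p = 607/(2·10.1) ≈ 30.05.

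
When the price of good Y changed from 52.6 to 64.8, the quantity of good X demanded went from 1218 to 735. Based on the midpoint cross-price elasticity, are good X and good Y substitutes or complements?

complements

%ΔQ_x = (735 − 1218)/[(1218+735)/2] = -483/976.5 ≈ -0.4946.
%ΔP_y = (64.8 − 52.6)/[(52.6+64.8)/2] ≈ 0.2078.
E_xy = -0.4946/0.2078 ≈ -2.380.
E_xy < 0, so the goods are complements.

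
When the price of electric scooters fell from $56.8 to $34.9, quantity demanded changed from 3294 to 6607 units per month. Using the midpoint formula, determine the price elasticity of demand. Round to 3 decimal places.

%Δq = (6607 − 3294)/[(3294 + 6607)/2] = 3313/4950.5 ≈ 0.6692.
%Δp = (34.9 − 56.8)/[(56.8 + 34.9)/2] = -21.9/45.85 ≈ -0.4776.
Arc elasticity E = %Δq/%Δp ≈ 0.6692/-0.4776 ≈ -1.401.
|E| > 1: demand is elastic over this range.

-1.401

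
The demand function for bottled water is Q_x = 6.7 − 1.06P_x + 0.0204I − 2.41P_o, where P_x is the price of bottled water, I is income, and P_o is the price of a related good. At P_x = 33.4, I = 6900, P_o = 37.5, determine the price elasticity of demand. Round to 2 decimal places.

Substituting, Q_x = 6.7 − 1.06(33.4) + 0.0204(6900) − 2.41(37.5) = 6.7 − 35.404 + 140.76 − 90.375 = 21.681.
∂Q_x/∂P_x = −1.06, so E_p = (−1.06)·(33.4/21.681) ≈ -1.63.
|E_p| > 1: demand is elastic.

-1.63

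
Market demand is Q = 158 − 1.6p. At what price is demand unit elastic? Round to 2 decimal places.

For linear demand Q = a − bp, E = −bp/(a − bp). |E| = 1 ⇒ bp = a − bp ⇒ p = a/(2b).
p = 158/(2·1.6) ≈ 49.38.

49.38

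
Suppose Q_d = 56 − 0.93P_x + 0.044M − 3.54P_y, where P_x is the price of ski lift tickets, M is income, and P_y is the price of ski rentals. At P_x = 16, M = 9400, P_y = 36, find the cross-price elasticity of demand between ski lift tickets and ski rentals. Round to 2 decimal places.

-0.39

First evaluate Q_d: 56 − 0.93(16) + 0.044(9400) − 3.54(36) = 56 − 14.88 + 413.6 − 127.44 = 327.28.
∂Q_d/∂P_y = −3.54, so E_xy = -3.54·(36/327.28) ≈ -0.39.
E_xy < 0: the goods are complements.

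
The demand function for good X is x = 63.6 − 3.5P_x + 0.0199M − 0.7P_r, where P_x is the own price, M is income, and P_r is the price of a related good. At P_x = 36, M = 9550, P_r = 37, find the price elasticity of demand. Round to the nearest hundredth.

-1.24

Substituting, x = 63.6 − 3.5(36) + 0.0199(9550) − 0.7(37) = 63.6 − 126 + 190.045 − 25.9 = 101.745.
∂x/∂P_x = −3.5, so E_p = (−3.5)·(36/101.745) ≈ -1.24.
|E_p| > 1: demand is elastic.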